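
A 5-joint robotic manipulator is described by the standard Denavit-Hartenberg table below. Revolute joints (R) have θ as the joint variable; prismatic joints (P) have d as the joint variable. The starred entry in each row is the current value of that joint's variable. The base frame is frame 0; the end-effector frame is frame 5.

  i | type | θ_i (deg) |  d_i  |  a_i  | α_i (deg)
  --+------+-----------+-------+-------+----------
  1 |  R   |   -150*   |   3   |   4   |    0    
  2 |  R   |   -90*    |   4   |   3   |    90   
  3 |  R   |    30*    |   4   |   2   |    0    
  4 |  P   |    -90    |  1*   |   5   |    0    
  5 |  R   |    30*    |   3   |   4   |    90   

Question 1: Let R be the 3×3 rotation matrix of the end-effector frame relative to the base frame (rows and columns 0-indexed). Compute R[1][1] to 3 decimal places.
0.500

End-effector y-axis (col 1 of R) = (0.8660,0.5000,0.0000)
R[1][1] = 0.5000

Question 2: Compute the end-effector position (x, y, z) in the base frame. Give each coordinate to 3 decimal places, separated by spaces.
-1.884 11.263 1.670

after link 1: o_1 = (-3.4641, -2.0000, 3.0000)
after link 2: o_2 = (-4.9641, 0.5981, 7.0000)
after link 3: o_3 = (-2.3660, 4.0981, 8.0000)
after link 4: o_4 = (-2.7500, 6.7631, 3.6699)
after link 5: o_5 = (-1.8840, 11.2631, 1.6699)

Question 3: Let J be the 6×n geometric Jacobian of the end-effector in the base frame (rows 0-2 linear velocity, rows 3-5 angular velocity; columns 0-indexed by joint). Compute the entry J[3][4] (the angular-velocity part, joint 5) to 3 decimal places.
axis z_4 = (0.8660,0.5000,0.0000); lever o_n−o_4 = (0.8660,4.5000,-2.0000)
cross product → J_v[:, 4] = (-1.0000,1.7321,3.4641)
J_ω[:, 4] = z_4
entry J[3][4] = 0.8660

0.866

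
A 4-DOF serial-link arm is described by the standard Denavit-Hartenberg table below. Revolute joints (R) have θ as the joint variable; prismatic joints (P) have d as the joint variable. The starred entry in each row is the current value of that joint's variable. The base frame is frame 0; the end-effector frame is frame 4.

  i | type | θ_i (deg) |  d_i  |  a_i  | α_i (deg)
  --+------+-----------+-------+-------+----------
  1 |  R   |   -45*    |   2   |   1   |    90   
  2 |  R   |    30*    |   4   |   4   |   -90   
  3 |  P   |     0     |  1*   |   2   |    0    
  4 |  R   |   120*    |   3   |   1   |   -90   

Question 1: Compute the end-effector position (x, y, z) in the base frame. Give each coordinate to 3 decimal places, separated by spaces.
after link 1: o_1 = (0.7071, -0.7071, 2.0000)
after link 2: o_2 = (0.3282, -5.9850, 4.0000)
after link 3: o_3 = (1.1994, -6.8562, 5.8660)
after link 4: o_4 = (0.4449, -4.8770, 8.2141)

0.445 -4.877 8.214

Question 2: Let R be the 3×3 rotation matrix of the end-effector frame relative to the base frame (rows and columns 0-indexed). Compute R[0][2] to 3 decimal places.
-0.884

End-effector z-axis (col 2 of R) = (-0.8839,0.1768,-0.4330)
R[0][2] = -0.8839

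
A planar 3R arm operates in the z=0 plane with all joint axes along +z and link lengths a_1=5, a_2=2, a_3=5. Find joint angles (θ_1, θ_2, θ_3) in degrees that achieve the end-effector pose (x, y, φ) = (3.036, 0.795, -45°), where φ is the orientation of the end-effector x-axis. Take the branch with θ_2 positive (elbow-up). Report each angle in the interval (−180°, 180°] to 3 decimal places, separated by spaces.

wrist centre = target − a_3·(cos φ, sin φ) = (-0.4995, 4.3305)
cos θ_2 = (19.0031−5²−2²)/(2·5·2) = -0.4998; θ_2 = 119.9899° (elbow-up)
β = atan2(4.3305,-0.4995) = 96.5801°; ψ = atan2(1.7322,4.0003) = 23.4138°
θ_1 = β − ψ = 73.1663°
θ_3 = φ − θ_1 − θ_2 = 121.8438° (wrapped to (-180°,180°])

73.166 119.990 121.844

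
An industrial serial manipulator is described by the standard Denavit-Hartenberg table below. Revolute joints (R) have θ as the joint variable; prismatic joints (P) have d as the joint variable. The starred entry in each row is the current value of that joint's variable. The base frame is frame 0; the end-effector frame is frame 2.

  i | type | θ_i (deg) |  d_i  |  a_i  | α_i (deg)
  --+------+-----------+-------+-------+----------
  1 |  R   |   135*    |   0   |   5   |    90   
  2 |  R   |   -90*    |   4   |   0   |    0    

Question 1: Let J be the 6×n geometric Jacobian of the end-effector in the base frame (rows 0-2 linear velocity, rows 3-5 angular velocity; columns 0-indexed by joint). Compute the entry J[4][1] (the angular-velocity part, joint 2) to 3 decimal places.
0.707

axis z_1 = (0.7071,0.7071,0.0000); lever o_n−o_1 = (2.8284,2.8284,0.0000)
cross product → J_v[:, 1] = (0.0000,0.0000,0.0000)
J_ω[:, 1] = z_1
entry J[4][1] = 0.7071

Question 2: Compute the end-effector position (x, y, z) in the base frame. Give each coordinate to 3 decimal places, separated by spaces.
-0.707 6.364 0.000

after link 1: o_1 = (-3.5355, 3.5355, 0.0000)
after link 2: o_2 = (-0.7071, 6.3640, 0.0000)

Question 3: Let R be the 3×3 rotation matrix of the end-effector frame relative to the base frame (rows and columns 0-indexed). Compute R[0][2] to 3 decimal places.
End-effector z-axis (col 2 of R) = (0.7071,0.7071,0.0000)
R[0][2] = 0.7071

0.707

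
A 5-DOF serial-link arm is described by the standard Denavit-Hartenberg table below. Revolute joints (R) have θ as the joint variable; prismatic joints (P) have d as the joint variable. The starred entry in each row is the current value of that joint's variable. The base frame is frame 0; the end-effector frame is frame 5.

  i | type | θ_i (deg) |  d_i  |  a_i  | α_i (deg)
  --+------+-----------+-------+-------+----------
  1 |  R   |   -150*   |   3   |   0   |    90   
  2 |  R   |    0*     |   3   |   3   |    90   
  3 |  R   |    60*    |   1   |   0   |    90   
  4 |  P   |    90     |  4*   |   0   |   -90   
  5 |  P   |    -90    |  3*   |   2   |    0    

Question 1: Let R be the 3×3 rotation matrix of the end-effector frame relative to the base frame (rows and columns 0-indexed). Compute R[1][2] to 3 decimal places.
End-effector z-axis (col 2 of R) = (0.8660,-0.5000,-0.0000)
R[1][2] = -0.5000

-0.500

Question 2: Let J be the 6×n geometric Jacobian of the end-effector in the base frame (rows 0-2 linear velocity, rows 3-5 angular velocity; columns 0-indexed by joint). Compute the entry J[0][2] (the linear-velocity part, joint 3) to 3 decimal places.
-6.696

axis z_2 = (-0.0000,0.0000,-1.0000); lever o_n−o_2 = (-0.4019,-6.6962,-1.0000)
cross product → J_v[:, 2] = (-6.6962,0.4019,0.0000)
J_ω[:, 2] = z_2
entry J[0][2] = -6.6962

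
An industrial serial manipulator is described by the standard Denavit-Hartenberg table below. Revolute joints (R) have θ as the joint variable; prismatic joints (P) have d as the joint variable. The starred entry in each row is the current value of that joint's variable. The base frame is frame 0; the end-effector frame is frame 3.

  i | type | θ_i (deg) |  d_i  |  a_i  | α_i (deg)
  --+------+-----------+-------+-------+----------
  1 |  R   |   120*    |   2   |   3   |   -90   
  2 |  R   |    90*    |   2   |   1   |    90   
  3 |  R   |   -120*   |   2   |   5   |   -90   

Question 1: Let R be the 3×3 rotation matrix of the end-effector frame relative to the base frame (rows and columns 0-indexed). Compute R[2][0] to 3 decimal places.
0.500

End-effector x-axis (col 0 of R) = (0.7500,0.4330,0.5000)
R[2][0] = 0.5000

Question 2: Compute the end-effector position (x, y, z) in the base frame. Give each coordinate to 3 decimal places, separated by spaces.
-0.482 5.495 3.500

after link 1: o_1 = (-1.5000, 2.5981, 2.0000)
after link 2: o_2 = (-3.2321, 1.5981, 1.0000)
after link 3: o_3 = (-0.4821, 5.4952, 3.5000)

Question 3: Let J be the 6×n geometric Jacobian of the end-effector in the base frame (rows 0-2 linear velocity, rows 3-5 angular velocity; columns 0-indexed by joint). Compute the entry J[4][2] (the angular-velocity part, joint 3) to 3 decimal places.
axis z_2 = (-0.5000,0.8660,0.0000); lever o_n−o_2 = (2.7500,3.8971,2.5000)
cross product → J_v[:, 2] = (2.1651,1.2500,-4.3301)
J_ω[:, 2] = z_2
entry J[4][2] = 0.8660

0.866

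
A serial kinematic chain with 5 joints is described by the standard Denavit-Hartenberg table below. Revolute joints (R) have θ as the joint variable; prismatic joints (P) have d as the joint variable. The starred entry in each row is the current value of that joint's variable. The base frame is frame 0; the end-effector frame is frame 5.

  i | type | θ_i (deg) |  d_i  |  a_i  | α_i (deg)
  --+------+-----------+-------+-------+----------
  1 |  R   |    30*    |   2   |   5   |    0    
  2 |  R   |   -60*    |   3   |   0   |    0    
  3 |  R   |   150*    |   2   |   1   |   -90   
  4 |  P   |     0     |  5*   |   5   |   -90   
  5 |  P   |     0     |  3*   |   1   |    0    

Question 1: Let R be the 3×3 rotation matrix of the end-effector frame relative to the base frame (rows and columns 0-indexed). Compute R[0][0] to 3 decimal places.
End-effector x-axis (col 0 of R) = (-0.5000,0.8660,0.0000)
R[0][0] = -0.5000

-0.500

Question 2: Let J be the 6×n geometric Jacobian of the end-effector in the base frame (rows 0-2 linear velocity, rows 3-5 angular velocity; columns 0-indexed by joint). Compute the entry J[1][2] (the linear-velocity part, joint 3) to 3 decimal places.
axis z_2 = (0.0000,0.0000,1.0000); lever o_n−o_2 = (-7.8301,3.5622,-1.0000)
cross product → J_v[:, 2] = (-3.5622,-7.8301,0.0000)
J_ω[:, 2] = z_2
entry J[1][2] = -7.8301

-7.830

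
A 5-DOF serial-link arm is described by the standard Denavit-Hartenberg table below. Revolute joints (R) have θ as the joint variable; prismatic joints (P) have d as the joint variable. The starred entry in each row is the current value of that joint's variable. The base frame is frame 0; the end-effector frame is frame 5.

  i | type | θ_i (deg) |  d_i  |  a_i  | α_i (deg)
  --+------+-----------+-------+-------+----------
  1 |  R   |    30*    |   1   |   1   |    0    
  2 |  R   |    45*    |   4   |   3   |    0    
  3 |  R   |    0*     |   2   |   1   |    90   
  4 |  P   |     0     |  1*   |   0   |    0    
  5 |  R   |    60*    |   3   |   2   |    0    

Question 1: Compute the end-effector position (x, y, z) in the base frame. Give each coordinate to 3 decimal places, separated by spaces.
after link 1: o_1 = (0.8660, 0.5000, 1.0000)
after link 2: o_2 = (1.6425, 3.3978, 5.0000)
after link 3: o_3 = (1.9013, 4.3637, 7.0000)
after link 4: o_4 = (2.8672, 4.1049, 7.0000)
after link 5: o_5 = (6.0238, 4.2944, 8.7321)

6.024 4.294 8.732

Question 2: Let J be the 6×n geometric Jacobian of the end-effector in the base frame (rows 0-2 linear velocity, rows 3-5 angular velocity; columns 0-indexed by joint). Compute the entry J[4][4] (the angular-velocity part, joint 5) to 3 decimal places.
axis z_4 = (0.9659,-0.2588,0.0000); lever o_n−o_4 = (3.1566,0.1895,1.7321)
cross product → J_v[:, 4] = (-0.4483,-1.6730,1.0000)
J_ω[:, 4] = z_4
entry J[4][4] = -0.2588

-0.259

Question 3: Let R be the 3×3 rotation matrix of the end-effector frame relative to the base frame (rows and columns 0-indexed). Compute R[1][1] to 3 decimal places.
End-effector y-axis (col 1 of R) = (-0.2241,-0.8365,0.5000)
R[1][1] = -0.8365

-0.837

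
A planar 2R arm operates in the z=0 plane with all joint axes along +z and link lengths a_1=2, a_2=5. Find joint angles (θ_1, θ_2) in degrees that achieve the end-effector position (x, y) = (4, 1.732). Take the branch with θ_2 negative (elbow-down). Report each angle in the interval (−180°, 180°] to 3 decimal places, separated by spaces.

cos θ_2 = (18.9998−2²−5²)/(2·2·5) = -0.5000; θ_2 = -120.0006° (elbow-down)
β = atan2(1.7320,4.0000) = 23.4126°; ψ = atan2(-4.3301,-0.5000) = -96.5874°
θ_1 = β − ψ = 120.0000°

120.000 -120.001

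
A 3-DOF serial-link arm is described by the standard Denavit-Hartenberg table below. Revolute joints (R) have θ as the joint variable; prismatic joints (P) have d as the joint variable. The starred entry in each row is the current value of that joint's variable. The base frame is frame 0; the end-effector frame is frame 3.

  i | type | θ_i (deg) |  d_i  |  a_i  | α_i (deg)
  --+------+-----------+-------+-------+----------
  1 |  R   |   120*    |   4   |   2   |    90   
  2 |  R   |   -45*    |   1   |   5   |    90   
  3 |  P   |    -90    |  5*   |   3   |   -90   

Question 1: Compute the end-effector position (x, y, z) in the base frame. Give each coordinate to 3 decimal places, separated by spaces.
after link 1: o_1 = (-1.0000, 1.7321, 4.0000)
after link 2: o_2 = (-1.9017, 5.2939, 0.4645)
after link 3: o_3 = (-2.7321, 0.7321, -3.0711)

-2.732 0.732 -3.071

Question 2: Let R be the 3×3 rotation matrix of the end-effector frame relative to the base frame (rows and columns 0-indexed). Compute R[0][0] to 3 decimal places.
End-effector x-axis (col 0 of R) = (-0.8660,-0.5000,-0.0000)
R[0][0] = -0.8660

-0.866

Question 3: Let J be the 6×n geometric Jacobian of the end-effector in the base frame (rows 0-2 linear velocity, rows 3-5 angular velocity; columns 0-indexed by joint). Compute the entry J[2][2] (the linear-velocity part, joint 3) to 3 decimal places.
-0.707

prismatic axis z_2 = (0.3536,-0.6124,-0.7071)
J_v[:, 2] = z_2; J_ω[:, 2] = (0,0,0)
entry J[2][2] = -0.7071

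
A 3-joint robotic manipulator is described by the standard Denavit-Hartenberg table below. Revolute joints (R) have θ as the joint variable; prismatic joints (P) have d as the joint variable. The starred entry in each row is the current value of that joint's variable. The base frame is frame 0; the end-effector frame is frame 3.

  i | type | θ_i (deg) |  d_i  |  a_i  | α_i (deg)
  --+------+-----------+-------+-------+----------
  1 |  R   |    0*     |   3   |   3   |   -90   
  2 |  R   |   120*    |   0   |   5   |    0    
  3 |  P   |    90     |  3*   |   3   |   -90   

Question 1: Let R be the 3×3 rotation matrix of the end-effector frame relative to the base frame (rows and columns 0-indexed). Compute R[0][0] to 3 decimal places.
End-effector x-axis (col 0 of R) = (-0.8660,-0.0000,0.5000)
R[0][0] = -0.8660

-0.866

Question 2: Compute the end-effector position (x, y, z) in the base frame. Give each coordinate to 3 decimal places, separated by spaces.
after link 1: o_1 = (3.0000, 0.0000, 3.0000)
after link 2: o_2 = (0.5000, 0.0000, -1.3301)
after link 3: o_3 = (-2.0981, 3.0000, 0.1699)

-2.098 3.000 0.170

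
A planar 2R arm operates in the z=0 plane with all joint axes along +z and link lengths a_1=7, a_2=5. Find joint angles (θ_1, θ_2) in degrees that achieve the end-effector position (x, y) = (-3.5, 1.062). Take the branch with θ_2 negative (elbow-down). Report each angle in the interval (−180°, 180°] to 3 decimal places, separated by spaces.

cos θ_2 = (13.3778−7²−5²)/(2·7·5) = -0.8660; θ_2 = -150.0006° (elbow-down)
β = atan2(1.0620,-3.5000) = 163.1207°; ψ = atan2(-2.5000,2.6698) = -43.1178°
θ_1 = β − ψ = 206.2385°

-153.762 -150.001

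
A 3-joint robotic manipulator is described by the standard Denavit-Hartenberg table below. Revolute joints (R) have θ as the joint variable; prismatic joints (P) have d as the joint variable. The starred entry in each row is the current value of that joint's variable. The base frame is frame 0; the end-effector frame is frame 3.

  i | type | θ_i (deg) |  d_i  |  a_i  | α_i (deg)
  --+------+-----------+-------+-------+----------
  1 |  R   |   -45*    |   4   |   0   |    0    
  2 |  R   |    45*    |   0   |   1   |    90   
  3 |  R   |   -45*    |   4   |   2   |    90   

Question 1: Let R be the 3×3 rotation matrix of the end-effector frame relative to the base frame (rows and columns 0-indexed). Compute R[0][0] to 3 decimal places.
0.707

End-effector x-axis (col 0 of R) = (0.7071,-0.0000,-0.7071)
R[0][0] = 0.7071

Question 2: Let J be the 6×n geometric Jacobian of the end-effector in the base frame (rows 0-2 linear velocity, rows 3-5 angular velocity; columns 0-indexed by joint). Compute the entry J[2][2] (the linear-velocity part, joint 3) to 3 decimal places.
1.414

axis z_2 = (0.0000,-1.0000,0.0000); lever o_n−o_2 = (1.4142,-4.0000,-1.4142)
cross product → J_v[:, 2] = (1.4142,0.0000,1.4142)
J_ω[:, 2] = z_2
entry J[2][2] = 1.4142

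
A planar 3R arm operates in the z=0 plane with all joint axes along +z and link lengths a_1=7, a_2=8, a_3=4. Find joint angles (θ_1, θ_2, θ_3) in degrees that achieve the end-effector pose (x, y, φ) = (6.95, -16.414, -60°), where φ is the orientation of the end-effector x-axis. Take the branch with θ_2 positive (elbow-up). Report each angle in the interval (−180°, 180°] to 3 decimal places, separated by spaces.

-93.160 44.995 -11.835

wrist centre = target − a_3·(cos φ, sin φ) = (4.9500, -12.9499)
cos θ_2 = (192.2024−7²−8²)/(2·7·8) = 0.7072; θ_2 = 44.9954° (elbow-up)
β = atan2(-12.9499,4.9500) = -69.0810°; ψ = atan2(5.6564,12.6573) = 24.0793°
θ_1 = β − ψ = -93.1603°
θ_3 = φ − θ_1 − θ_2 = -11.8351° (wrapped to (-180°,180°])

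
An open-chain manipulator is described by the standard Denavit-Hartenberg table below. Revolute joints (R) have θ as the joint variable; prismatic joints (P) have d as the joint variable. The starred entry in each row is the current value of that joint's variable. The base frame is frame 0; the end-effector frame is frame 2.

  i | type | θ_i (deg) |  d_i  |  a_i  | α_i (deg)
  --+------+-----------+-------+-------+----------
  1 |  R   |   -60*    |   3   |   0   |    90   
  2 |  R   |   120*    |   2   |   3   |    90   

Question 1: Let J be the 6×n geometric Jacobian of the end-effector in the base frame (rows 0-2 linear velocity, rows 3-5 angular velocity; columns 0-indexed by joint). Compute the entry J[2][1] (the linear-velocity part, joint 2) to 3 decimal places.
axis z_1 = (-0.8660,-0.5000,0.0000); lever o_n−o_1 = (-2.4821,0.2990,2.5981)
cross product → J_v[:, 1] = (-1.2990,2.2500,-1.5000)
J_ω[:, 1] = z_1
entry J[2][1] = -1.5000

-1.500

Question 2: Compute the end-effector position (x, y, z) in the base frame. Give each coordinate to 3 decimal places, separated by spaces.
-2.482 0.299 5.598

after link 1: o_1 = (0.0000, 0.0000, 3.0000)
after link 2: o_2 = (-2.4821, 0.2990, 5.5981)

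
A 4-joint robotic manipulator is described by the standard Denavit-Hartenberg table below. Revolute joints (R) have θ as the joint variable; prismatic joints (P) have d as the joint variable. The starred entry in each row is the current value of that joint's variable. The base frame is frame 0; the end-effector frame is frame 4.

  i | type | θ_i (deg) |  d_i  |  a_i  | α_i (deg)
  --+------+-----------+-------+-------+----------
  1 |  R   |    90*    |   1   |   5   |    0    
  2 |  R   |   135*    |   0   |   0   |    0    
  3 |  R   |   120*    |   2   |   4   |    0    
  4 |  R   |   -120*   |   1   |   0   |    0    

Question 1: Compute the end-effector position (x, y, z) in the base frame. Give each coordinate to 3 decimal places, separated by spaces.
after link 1: o_1 = (0.0000, 5.0000, 1.0000)
after link 2: o_2 = (0.0000, 5.0000, 1.0000)
after link 3: o_3 = (3.8637, 3.9647, 3.0000)
after link 4: o_4 = (3.8637, 3.9647, 4.0000)

3.864 3.965 4.000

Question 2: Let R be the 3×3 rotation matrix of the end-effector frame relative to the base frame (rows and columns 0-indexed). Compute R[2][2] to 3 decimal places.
End-effector z-axis (col 2 of R) = (0.0000,0.0000,1.0000)
R[2][2] = 1.0000

1.000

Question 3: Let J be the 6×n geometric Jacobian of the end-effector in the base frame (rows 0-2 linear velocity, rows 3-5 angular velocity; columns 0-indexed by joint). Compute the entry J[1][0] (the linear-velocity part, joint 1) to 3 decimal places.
3.864

axis z_0 = ẑ; lever o_n−o_0 = (3.8637,3.9647,4.0000)
cross product → J_v[:, 0] = (-3.9647,3.8637,0.0000)
J_ω[:, 0] = z_0
entry J[1][0] = 3.8637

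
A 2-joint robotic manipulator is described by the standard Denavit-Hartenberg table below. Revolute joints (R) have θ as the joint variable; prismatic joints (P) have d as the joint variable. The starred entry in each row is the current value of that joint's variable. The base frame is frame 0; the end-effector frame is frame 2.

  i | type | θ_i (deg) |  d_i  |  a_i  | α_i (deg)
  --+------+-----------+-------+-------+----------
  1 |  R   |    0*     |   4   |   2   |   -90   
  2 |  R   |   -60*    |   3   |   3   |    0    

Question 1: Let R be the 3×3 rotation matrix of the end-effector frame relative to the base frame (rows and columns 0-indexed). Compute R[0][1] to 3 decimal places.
0.866

End-effector y-axis (col 1 of R) = (0.8660,0.0000,-0.5000)
R[0][1] = 0.8660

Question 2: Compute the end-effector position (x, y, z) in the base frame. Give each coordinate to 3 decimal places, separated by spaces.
3.500 3.000 6.598

after link 1: o_1 = (2.0000, 0.0000, 4.0000)
after link 2: o_2 = (3.5000, 3.0000, 6.5981)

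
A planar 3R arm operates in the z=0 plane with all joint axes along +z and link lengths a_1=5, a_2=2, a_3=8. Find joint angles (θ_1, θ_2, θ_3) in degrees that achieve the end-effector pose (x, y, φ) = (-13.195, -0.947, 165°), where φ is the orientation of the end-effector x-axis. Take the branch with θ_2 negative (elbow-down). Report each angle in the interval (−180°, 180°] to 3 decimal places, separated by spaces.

wrist centre = target − a_3·(cos φ, sin φ) = (-5.4676, -3.0176)
cos θ_2 = (39.0002−5²−2²)/(2·5·2) = 0.5000; θ_2 = -59.9993° (elbow-down)
β = atan2(-3.0176,-5.4676) = -151.1058°; ψ = atan2(-1.7320,6.0000) = -16.1020°
θ_1 = β − ψ = -135.0038°
θ_3 = φ − θ_1 − θ_2 = 0.0032° (wrapped to (-180°,180°])

-135.004 -59.999 0.003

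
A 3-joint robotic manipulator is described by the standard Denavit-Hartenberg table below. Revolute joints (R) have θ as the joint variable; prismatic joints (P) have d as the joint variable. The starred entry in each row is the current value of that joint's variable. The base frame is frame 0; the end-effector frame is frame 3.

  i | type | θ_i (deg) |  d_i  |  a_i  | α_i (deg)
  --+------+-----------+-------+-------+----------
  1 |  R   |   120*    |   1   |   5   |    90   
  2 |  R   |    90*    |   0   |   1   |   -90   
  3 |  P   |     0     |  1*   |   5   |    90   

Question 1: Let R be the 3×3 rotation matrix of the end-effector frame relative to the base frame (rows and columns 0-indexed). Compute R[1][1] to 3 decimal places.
-0.866

End-effector y-axis (col 1 of R) = (0.5000,-0.8660,0.0000)
R[1][1] = -0.8660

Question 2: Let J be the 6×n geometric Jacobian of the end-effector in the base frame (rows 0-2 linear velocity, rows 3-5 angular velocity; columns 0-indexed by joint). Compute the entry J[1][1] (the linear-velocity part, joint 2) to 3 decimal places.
-5.196

axis z_1 = (0.8660,0.5000,0.0000); lever o_n−o_1 = (0.5000,-0.8660,6.0000)
cross product → J_v[:, 1] = (3.0000,-5.1962,-1.0000)
J_ω[:, 1] = z_1
entry J[1][1] = -5.1962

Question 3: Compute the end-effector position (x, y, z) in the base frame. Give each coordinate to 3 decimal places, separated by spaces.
after link 1: o_1 = (-2.5000, 4.3301, 1.0000)
after link 2: o_2 = (-2.5000, 4.3301, 2.0000)
after link 3: o_3 = (-2.0000, 3.4641, 7.0000)

-2.000 3.464 7.000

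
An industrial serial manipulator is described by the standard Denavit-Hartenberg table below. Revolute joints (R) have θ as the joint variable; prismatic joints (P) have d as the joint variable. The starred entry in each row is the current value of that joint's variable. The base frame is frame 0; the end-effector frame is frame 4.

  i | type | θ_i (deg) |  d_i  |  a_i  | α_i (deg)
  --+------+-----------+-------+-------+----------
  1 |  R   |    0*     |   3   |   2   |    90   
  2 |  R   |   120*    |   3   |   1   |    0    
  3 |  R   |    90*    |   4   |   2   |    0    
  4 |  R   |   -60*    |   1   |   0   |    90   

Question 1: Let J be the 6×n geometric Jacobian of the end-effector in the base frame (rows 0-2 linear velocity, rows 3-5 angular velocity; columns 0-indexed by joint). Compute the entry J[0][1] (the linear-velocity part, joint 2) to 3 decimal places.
0.134

axis z_1 = (0.0000,-1.0000,0.0000); lever o_n−o_1 = (-2.2321,-8.0000,-0.1340)
cross product → J_v[:, 1] = (0.1340,-0.0000,-2.2321)
J_ω[:, 1] = z_1
entry J[0][1] = 0.1340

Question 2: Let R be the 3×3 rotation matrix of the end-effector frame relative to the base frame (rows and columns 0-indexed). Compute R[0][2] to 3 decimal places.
End-effector z-axis (col 2 of R) = (0.5000,-0.0000,0.8660)
R[0][2] = 0.5000

0.500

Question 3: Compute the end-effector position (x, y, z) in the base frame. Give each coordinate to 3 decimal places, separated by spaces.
-0.232 -8.000 2.866

after link 1: o_1 = (2.0000, 0.0000, 3.0000)
after link 2: o_2 = (1.5000, -3.0000, 3.8660)
after link 3: o_3 = (-0.2321, -7.0000, 2.8660)
after link 4: o_4 = (-0.2321, -8.0000, 2.8660)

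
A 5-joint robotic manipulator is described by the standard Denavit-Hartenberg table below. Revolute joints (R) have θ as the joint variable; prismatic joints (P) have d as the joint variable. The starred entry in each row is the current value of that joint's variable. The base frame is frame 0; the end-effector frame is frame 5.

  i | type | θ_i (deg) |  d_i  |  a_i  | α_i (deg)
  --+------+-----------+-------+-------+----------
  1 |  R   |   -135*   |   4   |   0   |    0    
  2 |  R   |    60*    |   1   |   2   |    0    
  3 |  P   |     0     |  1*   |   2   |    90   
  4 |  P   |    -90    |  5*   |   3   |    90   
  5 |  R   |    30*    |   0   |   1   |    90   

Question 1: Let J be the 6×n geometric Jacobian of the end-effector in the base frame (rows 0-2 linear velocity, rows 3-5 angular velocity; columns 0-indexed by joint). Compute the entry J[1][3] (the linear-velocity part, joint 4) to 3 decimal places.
-0.259

prismatic axis z_3 = (-0.9659,-0.2588,0.0000)
J_v[:, 3] = z_3; J_ω[:, 3] = (0,0,0)
entry J[1][3] = -0.2588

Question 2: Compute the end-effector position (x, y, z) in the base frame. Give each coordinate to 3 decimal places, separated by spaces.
-4.277 -5.287 2.134

after link 1: o_1 = (0.0000, 0.0000, 4.0000)
after link 2: o_2 = (0.5176, -1.9319, 5.0000)
after link 3: o_3 = (1.0353, -3.8637, 6.0000)
after link 4: o_4 = (-3.7944, -5.1578, 3.0000)
after link 5: o_5 = (-4.2773, -5.2872, 2.1340)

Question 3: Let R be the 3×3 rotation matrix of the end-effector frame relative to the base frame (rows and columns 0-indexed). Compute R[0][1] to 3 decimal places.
-0.259

End-effector y-axis (col 1 of R) = (-0.2588,0.9659,-0.0000)
R[0][1] = -0.2588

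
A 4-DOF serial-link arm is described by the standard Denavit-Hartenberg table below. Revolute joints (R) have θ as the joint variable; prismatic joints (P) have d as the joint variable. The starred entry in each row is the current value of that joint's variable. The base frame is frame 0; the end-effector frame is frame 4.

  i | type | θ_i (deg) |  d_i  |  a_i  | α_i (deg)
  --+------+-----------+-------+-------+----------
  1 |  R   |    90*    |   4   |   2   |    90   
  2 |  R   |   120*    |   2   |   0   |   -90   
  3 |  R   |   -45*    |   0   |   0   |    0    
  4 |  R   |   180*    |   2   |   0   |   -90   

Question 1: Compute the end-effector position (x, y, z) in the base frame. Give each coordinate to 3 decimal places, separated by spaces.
2.000 0.268 3.000

after link 1: o_1 = (0.0000, 2.0000, 4.0000)
after link 2: o_2 = (2.0000, 2.0000, 4.0000)
after link 3: o_3 = (2.0000, 2.0000, 4.0000)
after link 4: o_4 = (2.0000, 0.2679, 3.0000)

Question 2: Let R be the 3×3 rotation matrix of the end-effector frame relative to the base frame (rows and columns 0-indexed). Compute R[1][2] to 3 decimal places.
End-effector z-axis (col 2 of R) = (0.7071,0.3536,-0.6124)
R[1][2] = 0.3536

0.354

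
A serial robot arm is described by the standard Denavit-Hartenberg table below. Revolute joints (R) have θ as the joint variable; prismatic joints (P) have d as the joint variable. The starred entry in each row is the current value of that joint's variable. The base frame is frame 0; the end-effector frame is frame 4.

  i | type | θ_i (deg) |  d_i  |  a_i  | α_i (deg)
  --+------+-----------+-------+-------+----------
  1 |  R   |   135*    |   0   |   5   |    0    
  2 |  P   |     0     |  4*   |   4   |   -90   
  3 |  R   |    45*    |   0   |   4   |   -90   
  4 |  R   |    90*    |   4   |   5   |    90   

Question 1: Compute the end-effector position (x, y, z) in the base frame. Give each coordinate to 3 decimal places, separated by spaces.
-2.828 9.899 -1.657

after link 1: o_1 = (-3.5355, 3.5355, 0.0000)
after link 2: o_2 = (-6.3640, 6.3640, 4.0000)
after link 3: o_3 = (-8.3640, 8.3640, 1.1716)
after link 4: o_4 = (-2.8284, 9.8995, -1.6569)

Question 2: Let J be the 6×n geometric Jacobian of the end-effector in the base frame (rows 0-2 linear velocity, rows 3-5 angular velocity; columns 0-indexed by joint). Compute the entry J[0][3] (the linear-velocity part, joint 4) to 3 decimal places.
2.500

axis z_3 = (0.5000,-0.5000,-0.7071); lever o_n−o_3 = (5.5355,1.5355,-2.8284)
cross product → J_v[:, 3] = (2.5000,-2.5000,3.5355)
J_ω[:, 3] = z_3
entry J[0][3] = 2.5000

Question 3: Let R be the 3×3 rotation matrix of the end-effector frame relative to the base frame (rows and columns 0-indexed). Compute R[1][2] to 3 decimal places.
End-effector z-axis (col 2 of R) = (-0.5000,0.5000,-0.7071)
R[1][2] = 0.5000

0.500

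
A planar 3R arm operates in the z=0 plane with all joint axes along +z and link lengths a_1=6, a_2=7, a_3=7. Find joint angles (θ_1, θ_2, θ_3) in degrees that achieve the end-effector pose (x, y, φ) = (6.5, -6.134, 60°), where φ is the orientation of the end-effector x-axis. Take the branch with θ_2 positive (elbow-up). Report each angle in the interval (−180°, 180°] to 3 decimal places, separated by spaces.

wrist centre = target − a_3·(cos φ, sin φ) = (3.0000, -12.1962)
cos θ_2 = (157.7468−6²−7²)/(2·6·7) = 0.8660; θ_2 = 29.9992° (elbow-up)
β = atan2(-12.1962,3.0000) = -76.1808°; ψ = atan2(3.4999,12.0622) = 16.1803°
θ_1 = β − ψ = -92.3611°
θ_3 = φ − θ_1 − θ_2 = 122.3620° (wrapped to (-180°,180°])

-92.361 29.999 122.362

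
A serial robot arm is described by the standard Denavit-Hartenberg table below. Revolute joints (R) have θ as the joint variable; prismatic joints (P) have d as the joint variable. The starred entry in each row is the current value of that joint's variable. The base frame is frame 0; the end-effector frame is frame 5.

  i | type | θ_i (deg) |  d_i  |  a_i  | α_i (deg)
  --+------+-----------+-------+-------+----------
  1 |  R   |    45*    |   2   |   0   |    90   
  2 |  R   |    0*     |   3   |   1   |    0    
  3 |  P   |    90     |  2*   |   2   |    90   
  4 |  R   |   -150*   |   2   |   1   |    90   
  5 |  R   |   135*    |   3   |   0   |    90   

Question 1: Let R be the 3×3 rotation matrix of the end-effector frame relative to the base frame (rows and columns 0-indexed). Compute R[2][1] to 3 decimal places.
End-effector y-axis (col 1 of R) = (0.6124,-0.6124,-0.5000)
R[2][1] = -0.5000

-0.500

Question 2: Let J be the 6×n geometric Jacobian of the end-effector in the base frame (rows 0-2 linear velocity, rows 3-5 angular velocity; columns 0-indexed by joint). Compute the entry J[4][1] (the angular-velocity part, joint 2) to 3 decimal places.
-0.707

axis z_1 = (0.7071,-0.7071,0.0000); lever o_n−o_1 = (7.1404,-2.8978,-0.3660)
cross product → J_v[:, 1] = (0.2588,0.2588,3.0000)
J_ω[:, 1] = z_1
entry J[4][1] = -0.7071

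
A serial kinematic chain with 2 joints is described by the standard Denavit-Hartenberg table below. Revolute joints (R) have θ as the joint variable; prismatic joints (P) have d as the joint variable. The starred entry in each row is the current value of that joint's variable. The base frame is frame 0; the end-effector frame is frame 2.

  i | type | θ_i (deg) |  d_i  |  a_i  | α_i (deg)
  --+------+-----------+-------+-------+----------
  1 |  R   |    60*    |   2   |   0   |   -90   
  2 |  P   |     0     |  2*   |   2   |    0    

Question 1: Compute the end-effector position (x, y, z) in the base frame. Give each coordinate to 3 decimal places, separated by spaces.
-0.732 2.732 2.000

after link 1: o_1 = (0.0000, 0.0000, 2.0000)
after link 2: o_2 = (-0.7321, 2.7321, 2.0000)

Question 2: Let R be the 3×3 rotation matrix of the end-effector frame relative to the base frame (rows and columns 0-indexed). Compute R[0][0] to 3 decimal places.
End-effector x-axis (col 0 of R) = (0.5000,0.8660,0.0000)
R[0][0] = 0.5000

0.500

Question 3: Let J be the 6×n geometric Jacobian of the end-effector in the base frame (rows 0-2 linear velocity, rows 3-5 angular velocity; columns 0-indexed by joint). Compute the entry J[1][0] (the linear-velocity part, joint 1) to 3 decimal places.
axis z_0 = ẑ; lever o_n−o_0 = (-0.7321,2.7321,2.0000)
cross product → J_v[:, 0] = (-2.7321,-0.7321,0.0000)
J_ω[:, 0] = z_0
entry J[1][0] = -0.7321

-0.732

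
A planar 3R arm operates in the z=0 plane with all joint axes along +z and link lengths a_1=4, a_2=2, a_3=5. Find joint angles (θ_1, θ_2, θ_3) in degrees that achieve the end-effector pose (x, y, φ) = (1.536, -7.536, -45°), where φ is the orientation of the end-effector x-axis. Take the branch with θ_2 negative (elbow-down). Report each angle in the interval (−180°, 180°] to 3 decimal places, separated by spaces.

-89.993 -89.993 134.987

wrist centre = target − a_3·(cos φ, sin φ) = (-1.9995, -4.0005)
cos θ_2 = (20.0019−4²−2²)/(2·4·2) = 0.0001; θ_2 = -89.9933° (elbow-down)
β = atan2(-4.0005,-1.9995) = -116.5570°; ψ = atan2(-2.0000,4.0002) = -26.5637°
θ_1 = β − ψ = -89.9933°
θ_3 = φ − θ_1 − θ_2 = 134.9866° (wrapped to (-180°,180°])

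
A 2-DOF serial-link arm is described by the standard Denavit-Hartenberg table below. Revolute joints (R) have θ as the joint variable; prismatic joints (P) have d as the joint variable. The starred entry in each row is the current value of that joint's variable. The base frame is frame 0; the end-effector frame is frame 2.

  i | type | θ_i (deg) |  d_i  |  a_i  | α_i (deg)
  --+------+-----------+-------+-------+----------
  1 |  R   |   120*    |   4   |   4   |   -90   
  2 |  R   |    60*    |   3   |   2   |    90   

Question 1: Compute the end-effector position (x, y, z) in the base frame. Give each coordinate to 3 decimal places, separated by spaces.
-5.098 2.830 2.268

after link 1: o_1 = (-2.0000, 3.4641, 4.0000)
after link 2: o_2 = (-5.0981, 2.8301, 2.2679)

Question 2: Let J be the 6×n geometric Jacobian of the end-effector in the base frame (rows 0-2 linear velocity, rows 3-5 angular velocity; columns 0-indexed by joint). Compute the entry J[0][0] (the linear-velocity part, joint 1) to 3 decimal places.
-2.830

axis z_0 = ẑ; lever o_n−o_0 = (-5.0981,2.8301,2.2679)
cross product → J_v[:, 0] = (-2.8301,-5.0981,0.0000)
J_ω[:, 0] = z_0
entry J[0][0] = -2.8301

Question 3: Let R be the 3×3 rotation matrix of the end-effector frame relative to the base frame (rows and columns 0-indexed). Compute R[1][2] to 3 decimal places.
End-effector z-axis (col 2 of R) = (-0.4330,0.7500,0.5000)
R[1][2] = 0.7500

0.750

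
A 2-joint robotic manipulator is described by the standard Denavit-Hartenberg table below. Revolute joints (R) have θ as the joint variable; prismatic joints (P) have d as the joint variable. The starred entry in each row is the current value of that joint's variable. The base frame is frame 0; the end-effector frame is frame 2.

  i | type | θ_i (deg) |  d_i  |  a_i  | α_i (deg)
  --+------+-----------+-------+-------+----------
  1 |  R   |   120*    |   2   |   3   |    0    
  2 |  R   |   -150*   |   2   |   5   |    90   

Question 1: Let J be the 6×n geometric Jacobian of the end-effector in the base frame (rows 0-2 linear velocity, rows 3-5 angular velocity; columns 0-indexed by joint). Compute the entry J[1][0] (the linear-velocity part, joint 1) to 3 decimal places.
2.830

axis z_0 = ẑ; lever o_n−o_0 = (2.8301,0.0981,4.0000)
cross product → J_v[:, 0] = (-0.0981,2.8301,0.0000)
J_ω[:, 0] = z_0
entry J[1][0] = 2.8301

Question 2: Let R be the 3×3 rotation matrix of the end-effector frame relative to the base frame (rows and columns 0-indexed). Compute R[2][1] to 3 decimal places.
End-effector y-axis (col 1 of R) = (0.0000,0.0000,1.0000)
R[2][1] = 1.0000

1.000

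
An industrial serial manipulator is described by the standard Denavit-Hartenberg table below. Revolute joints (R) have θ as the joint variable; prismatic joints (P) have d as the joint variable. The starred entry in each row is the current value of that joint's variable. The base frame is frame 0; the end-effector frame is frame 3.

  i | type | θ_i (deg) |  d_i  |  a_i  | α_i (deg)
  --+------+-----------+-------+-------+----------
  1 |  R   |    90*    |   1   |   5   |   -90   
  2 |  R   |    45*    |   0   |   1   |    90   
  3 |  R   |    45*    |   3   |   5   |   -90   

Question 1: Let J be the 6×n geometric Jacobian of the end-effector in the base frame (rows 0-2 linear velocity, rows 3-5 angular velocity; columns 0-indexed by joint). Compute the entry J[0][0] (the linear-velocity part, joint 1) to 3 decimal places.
-10.328

axis z_0 = ẑ; lever o_n−o_0 = (-3.5355,10.3284,-0.0858)
cross product → J_v[:, 0] = (-10.3284,-3.5355,0.0000)
J_ω[:, 0] = z_0
entry J[0][0] = -10.3284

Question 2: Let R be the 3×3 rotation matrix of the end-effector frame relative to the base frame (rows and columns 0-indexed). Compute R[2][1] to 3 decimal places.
-0.707

End-effector y-axis (col 1 of R) = (-0.0000,-0.7071,-0.7071)
R[2][1] = -0.7071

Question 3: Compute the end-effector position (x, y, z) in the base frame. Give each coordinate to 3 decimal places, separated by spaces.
after link 1: o_1 = (0.0000, 5.0000, 1.0000)
after link 2: o_2 = (0.0000, 5.7071, 0.2929)
after link 3: o_3 = (-3.5355, 10.3284, -0.0858)

-3.536 10.328 -0.086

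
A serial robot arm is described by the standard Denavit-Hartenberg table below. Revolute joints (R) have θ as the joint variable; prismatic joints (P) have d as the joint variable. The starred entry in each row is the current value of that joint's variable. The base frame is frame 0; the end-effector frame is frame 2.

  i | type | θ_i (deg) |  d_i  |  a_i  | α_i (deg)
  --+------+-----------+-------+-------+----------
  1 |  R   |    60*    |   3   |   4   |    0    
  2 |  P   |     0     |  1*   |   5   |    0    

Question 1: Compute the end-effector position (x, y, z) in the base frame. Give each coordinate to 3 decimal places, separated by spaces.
after link 1: o_1 = (2.0000, 3.4641, 3.0000)
after link 2: o_2 = (4.5000, 7.7942, 4.0000)

4.500 7.794 4.000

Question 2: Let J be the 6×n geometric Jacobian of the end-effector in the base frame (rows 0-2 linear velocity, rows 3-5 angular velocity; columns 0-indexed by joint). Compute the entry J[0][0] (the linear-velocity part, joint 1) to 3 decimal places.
-7.794

axis z_0 = ẑ; lever o_n−o_0 = (4.5000,7.7942,4.0000)
cross product → J_v[:, 0] = (-7.7942,4.5000,0.0000)
J_ω[:, 0] = z_0
entry J[0][0] = -7.7942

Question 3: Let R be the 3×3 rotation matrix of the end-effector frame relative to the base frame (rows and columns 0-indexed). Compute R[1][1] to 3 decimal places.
End-effector y-axis (col 1 of R) = (-0.8660,0.5000,0.0000)
R[1][1] = 0.5000

0.500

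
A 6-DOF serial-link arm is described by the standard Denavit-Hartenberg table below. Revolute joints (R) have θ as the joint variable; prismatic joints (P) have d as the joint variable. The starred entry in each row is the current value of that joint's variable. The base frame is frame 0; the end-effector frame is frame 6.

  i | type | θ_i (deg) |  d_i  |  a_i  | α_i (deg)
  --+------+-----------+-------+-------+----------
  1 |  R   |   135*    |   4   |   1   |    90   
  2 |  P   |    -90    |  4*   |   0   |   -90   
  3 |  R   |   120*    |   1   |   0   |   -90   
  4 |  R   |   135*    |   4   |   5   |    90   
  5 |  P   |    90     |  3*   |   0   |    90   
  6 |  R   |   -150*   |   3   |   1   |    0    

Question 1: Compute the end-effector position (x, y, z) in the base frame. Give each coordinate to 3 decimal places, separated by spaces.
after link 1: o_1 = (-0.7071, 0.7071, 4.0000)
after link 2: o_2 = (2.1213, 3.5355, 4.0000)
after link 3: o_3 = (1.4142, 4.2426, 4.0000)
after link 4: o_4 = (7.4935, 5.3219, 5.6963)
after link 5: o_5 = (7.6945, 2.5229, 6.7570)
after link 6: o_6 = (10.1538, 2.4822, 4.7696)

10.154 2.482 4.770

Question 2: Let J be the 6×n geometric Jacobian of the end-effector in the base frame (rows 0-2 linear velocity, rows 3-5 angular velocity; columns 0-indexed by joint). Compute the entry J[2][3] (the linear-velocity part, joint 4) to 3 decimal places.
-3.712

axis z_3 = (0.3536,0.3536,0.8660); lever o_n−o_3 = (8.7396,-1.7604,0.7696)
cross product → J_v[:, 3] = (1.7966,7.2966,-3.7123)
J_ω[:, 3] = z_3
entry J[2][3] = -3.7123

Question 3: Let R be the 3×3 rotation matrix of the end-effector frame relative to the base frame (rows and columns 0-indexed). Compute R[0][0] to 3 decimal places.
-0.340

End-effector x-axis (col 0 of R) = (-0.3397,0.1603,-0.9268)
R[0][0] = -0.3397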